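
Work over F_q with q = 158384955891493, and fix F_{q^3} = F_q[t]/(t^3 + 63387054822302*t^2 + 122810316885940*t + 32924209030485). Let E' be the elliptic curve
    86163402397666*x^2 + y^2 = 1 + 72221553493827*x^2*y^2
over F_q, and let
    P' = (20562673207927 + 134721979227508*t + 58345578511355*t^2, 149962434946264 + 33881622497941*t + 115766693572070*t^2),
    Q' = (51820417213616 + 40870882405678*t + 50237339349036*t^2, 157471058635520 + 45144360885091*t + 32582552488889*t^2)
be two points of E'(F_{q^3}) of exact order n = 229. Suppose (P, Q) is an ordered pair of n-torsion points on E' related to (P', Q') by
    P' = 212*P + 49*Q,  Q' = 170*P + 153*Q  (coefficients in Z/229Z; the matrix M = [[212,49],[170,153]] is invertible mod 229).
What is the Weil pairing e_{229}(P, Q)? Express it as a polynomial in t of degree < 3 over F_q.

Under M = [[212,49],[170,153]] in GL_2(Z/229), e_{229}(P',Q') = e_{229}(P,Q)^(212*153-49*170 mod 229).
det M = 212*153 - 49*170 = 24106 = 61 (mod 229); 61^{-1} = 214 (mod 229).
Edwards->Montgomery: u=(1+y)/(1-y), v=u/x -> 36827901766271v^2=u^3+u; then x_W=43081701198833u: y^2=x^3+7007065028408*x.
Run Miller on y^2=x^3+7007065028408*x over F_{158384955891493}: ladder 11100101 (8 bits); e = f_P(D_Q)/f_Q(D_P).
The quotient is 132856678306729 + 8341040167352*t + 7610349446733*t^2.
Hence e(P,Q) = 58773940355991 + 138588459534559*t + 71241091773669*t^2 in F_{158384955891493^3}^*.

58773940355991 + 138588459534559*t + 71241091773669*t^2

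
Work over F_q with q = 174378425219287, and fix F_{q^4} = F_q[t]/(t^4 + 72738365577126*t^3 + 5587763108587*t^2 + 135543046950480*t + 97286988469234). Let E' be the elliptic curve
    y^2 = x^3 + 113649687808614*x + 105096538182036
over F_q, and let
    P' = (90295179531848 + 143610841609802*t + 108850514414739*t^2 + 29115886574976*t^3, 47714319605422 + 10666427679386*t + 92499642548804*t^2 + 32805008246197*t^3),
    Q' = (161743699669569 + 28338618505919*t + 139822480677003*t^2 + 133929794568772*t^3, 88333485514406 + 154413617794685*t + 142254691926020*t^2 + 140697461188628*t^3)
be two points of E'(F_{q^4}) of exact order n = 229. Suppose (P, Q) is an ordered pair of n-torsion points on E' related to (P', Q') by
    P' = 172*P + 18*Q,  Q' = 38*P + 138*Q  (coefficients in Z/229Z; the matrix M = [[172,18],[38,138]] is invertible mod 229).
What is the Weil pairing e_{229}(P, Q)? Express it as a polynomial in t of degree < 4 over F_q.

36395086199709 + 18851203226590*t + 101401851556659*t^2 + 34341703177595*t^3

Under M = [[172,18],[38,138]] in GL_2(Z/229), e_{229}(P',Q') = e_{229}(P,Q)^(172*138-18*38 mod 229).
So e_{229}(P,Q) = e_{229}(P',Q')^{113}, since 152*113 = 1 mod 229.
Double-and-add over 11100101: 8-1 doublings, 5-1 additions; each step l_{T,T}/v_{2T} or l_{T,P'}/v at Q'+S for random S.
Result: e(P',Q') = 47049241979405 + 108622782898281*t + 80795005756085*t^2 + 117263889347401*t^3.
Raise to 113: e(P,Q) = 36395086199709 + 18851203226590*t + 101401851556659*t^2 + 34341703177595*t^3 in mu_{229}.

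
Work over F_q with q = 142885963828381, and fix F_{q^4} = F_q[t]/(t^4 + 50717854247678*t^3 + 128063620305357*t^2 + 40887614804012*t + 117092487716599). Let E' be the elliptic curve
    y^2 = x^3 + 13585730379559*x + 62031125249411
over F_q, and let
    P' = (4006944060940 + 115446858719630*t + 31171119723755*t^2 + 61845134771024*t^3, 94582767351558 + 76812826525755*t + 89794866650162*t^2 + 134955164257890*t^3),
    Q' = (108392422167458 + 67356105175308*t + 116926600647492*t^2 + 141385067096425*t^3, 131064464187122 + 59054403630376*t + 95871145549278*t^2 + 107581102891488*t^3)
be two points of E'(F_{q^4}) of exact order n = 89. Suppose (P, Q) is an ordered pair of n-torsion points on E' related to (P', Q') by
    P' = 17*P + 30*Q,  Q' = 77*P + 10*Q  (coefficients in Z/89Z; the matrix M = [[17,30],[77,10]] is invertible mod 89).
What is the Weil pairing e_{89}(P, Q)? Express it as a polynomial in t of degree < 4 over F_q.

117570069601054 + 8759030370679*t + 107801705144237*t^2 + 132901721042563*t^3

Under M = [[17,30],[77,10]] in GL_2(Z/89), e_{89}(P',Q') = e_{89}(P,Q)^(17*10-30*77 mod 89).
det(M) mod 89 = 85; its inverse in (Z/89)^* is 22 (check: 85*22 mod 89 = 1).
Build f_{89,P'} and f_{89,Q'} via the 7-bit ladder of 89=1011001_2; evaluate at shifted divisors; quotient in F_{142885963828381^4}.
Miller gives e_{89}(P',Q') = 115068370809539 + 104869279639610*t + 42933421545977*t^2 + 101860166619679*t^3 in F_{142885963828381^4}.
Hence e(P,Q) = 117570069601054 + 8759030370679*t + 107801705144237*t^2 + 132901721042563*t^3 in F_{142885963828381^4}^*.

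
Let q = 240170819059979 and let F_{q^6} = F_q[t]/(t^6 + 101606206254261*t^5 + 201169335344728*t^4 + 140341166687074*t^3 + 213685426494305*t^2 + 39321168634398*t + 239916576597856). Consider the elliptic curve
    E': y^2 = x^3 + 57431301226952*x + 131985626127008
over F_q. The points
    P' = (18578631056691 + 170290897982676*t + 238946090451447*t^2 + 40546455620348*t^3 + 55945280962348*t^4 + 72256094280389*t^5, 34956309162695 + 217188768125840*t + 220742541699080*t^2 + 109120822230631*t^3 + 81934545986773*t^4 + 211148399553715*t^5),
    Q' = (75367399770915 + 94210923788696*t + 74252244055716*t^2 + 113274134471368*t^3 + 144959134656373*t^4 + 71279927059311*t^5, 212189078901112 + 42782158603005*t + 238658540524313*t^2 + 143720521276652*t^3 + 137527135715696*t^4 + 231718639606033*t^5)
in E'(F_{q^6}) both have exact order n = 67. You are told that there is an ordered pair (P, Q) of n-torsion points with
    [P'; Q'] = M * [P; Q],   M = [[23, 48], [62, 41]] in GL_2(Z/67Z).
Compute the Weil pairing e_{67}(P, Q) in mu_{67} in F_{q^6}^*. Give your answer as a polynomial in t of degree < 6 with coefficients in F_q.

179532359920134 + 59359186801106*t + 139335605039955*t^2 + 27800103450650*t^3 + 182231927185577*t^4 + 219379900883418*t^5

Under M = [[23,48],[62,41]] in GL_2(Z/67), e_{67}(P',Q') = e_{67}(P,Q)^(23*41-48*62 mod 67).
Inverting 44 mod 67: 32. Thus e_{67}(P,Q) = e(P',Q')^{32}.
7-bit Miller (1000011) on E'/F_{240170819059979} with a'=57431301226952, b'=131985626127008: accumulate tangent/chord ratios at Q'+S and P'+S'.
So e_{67}(P',Q') = 42220379959414 + 68333546507541*t + 163428937300639*t^2 + 178879687073137*t^3 + 113743244446717*t^4 + 194040658889762*t^5.
(42220379959414 + 68333546507541*t + 163428937300639*t^2 + 178879687073137*t^3 + 113743244446717*t^4 + 194040658889762*t^5)^{32} mod (240170819059979,f) = 179532359920134 + 59359186801106*t + 139335605039955*t^2 + 27800103450650*t^3 + 182231927185577*t^4 + 219379900883418*t^5.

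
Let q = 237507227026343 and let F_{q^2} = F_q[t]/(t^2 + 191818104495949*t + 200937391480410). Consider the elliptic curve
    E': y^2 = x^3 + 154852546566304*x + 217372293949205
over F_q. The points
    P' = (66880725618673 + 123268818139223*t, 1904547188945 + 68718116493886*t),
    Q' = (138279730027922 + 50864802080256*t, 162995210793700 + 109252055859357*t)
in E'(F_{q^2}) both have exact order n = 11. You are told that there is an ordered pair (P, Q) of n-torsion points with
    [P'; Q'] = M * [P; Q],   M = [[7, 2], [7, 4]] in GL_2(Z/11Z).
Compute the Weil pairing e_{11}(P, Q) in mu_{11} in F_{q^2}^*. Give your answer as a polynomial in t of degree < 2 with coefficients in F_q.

Since e_{11}(P,P)=e_{11}(Q,Q)=1 and e_{11}(Q,P)=e_{11}(P,Q)^{-1}, expanding e_{11}(7*P + 2*Q,7*P + 4*Q) leaves e(P,Q)^det(M).
det M = 7*4 - 2*7 = 14 = 3 (mod 11); 3^{-1} = 4 (mod 11).
4-bit Miller (1011) on E'/F_{237507227026343} with a'=154852546566304, b'=217372293949205: accumulate tangent/chord ratios at Q'+S and P'+S'.
e_{11}(P',Q') = 12475393251660 + 220749194270116*t.
Finally e_{11}(P,Q) = 204118766780950 + 181765785348371*t.

204118766780950 + 181765785348371*t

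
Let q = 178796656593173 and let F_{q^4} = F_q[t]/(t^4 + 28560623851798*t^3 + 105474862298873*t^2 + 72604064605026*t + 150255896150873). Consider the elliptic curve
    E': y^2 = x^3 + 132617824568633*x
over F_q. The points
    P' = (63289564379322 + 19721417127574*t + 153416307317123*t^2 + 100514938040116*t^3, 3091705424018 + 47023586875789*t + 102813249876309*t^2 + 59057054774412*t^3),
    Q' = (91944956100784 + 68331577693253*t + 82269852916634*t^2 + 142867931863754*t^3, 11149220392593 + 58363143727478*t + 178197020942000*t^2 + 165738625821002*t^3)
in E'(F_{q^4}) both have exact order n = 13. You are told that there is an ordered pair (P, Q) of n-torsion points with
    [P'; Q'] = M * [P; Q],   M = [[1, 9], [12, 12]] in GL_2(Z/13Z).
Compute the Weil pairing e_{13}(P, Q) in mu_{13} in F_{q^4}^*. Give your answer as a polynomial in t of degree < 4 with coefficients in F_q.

e_{13}(aP+bQ,cP+dQ) = e_{13}(P,Q)^(ad-bc); with (a,b,c,d)=(1,9,12,12) this gives the det-13 law.
det M = 1*12 - 9*12 = -96 = 8 (mod 13); 8^{-1} = 5 (mod 13).
Run Miller on y^2=x^3+132617824568633*x over F_{178796656593173}: ladder 1101 (4 bits); e = f_P(D_Q)/f_Q(D_P).
The quotient is 91655685793967 + 163839729499190*t + 86371117739073*t^2 + 66323277323389*t^3.
(91655685793967 + 163839729499190*t + 86371117739073*t^2 + 66323277323389*t^3)^{5} mod (178796656593173,f) = 162614871349930 + 32162048456981*t + 177328251284975*t^2 + 160102149520631*t^3.

162614871349930 + 32162048456981*t + 177328251284975*t^2 + 160102149520631*t^3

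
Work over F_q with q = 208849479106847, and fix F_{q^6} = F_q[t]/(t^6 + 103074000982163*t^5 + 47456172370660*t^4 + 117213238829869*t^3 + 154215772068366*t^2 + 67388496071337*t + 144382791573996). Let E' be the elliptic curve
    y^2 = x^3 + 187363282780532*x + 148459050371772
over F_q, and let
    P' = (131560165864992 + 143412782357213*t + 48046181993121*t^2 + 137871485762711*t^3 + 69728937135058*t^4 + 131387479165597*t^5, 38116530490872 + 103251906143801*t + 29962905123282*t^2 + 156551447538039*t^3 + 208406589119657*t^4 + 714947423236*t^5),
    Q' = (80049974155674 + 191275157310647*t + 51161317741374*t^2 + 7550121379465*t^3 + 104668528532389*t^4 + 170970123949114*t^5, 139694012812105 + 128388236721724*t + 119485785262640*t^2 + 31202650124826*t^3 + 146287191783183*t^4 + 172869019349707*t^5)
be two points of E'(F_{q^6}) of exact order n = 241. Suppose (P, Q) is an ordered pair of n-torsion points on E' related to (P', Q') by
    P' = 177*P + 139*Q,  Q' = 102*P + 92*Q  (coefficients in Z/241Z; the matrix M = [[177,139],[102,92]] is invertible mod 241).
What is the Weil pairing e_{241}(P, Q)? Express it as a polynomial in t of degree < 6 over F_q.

197360905565763 + 63730982730654*t + 193063321914175*t^2 + 17628175685239*t^3 + 131146456135952*t^4 + 138302585300324*t^5

Under M = [[177,139],[102,92]] in GL_2(Z/241), e_{241}(P',Q') = e_{241}(P,Q)^(177*92-139*102 mod 241).
det M = 177*92 - 139*102 = 2106 = 178 (mod 241); 178^{-1} = 153 (mod 241).
Double-and-add over 11110001: 8-1 doublings, 5-1 additions; each step l_{T,T}/v_{2T} or l_{T,P'}/v at Q'+S for random S.
Miller gives e_{241}(P',Q') = 207257415260303 + 145564664256859*t + 117592950476159*t^2 + 40973543047067*t^3 + 105834288096820*t^4 + 173360583324089*t^5 in F_{208849479106847^6}.
e_{241}(P,Q) = (207257415260303 + 145564664256859*t + 117592950476159*t^2 + 40973543047067*t^3 + 105834288096820*t^4 + 173360583324089*t^5)^{153} = 197360905565763 + 63730982730654*t + 193063321914175*t^2 + 17628175685239*t^3 + 131146456135952*t^4 + 138302585300324*t^5.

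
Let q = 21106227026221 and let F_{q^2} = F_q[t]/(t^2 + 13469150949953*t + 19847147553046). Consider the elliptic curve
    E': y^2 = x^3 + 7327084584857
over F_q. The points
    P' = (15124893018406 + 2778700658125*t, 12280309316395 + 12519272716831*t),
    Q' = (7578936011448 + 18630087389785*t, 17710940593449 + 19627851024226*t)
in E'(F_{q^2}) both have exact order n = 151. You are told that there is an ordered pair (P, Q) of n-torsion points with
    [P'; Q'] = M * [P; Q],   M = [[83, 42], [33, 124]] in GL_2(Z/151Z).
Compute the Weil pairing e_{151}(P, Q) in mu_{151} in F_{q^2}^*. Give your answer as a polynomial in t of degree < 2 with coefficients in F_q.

The 151-Weil pairing on E[151] over F_{21106227026221} is alternating-bilinear: e_{151}(P',Q') = e_{151}(P,Q)^det(M).
det(M) mod 151 = 148; its inverse in (Z/151)^* is 50 (check: 148*50 mod 151 = 1).
Run Miller on y^2=x^3+7327084584857 over F_{21106227026221}: ladder 10010111 (8 bits); e = f_P(D_Q)/f_Q(D_P).
So e_{151}(P',Q') = 10792990798569 + 11503786303146*t.
Finally e_{151}(P,Q) = 6072275043588 + 13446821235517*t.

6072275043588 + 13446821235517*t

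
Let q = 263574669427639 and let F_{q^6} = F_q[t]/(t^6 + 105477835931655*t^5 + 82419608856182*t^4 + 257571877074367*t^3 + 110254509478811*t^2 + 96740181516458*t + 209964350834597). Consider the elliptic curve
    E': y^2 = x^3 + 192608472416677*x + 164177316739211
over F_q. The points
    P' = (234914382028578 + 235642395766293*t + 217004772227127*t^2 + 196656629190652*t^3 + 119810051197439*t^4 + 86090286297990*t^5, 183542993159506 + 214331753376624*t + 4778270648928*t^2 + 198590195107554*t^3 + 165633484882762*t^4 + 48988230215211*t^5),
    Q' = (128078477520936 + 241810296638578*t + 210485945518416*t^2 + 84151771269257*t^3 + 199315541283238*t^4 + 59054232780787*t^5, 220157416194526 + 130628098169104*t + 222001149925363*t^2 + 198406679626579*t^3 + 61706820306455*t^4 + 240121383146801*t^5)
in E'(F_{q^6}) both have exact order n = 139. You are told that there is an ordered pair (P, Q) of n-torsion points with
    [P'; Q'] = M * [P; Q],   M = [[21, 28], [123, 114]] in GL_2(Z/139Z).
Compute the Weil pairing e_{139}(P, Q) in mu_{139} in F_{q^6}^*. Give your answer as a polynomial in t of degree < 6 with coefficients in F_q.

166984834307598 + 260897856846891*t + 217911272640548*t^2 + 179535042147220*t^3 + 222326030262713*t^4 + 42522029335429*t^5

e_{139} is bilinear + alternating on E[139], so e_{139}(21*P + 28*Q, 123*P + 114*Q) = e_{139}(P,Q)^(21*114-28*123).
So e_{139}(P,Q) = e_{139}(P',Q')^{74}, since 62*74 = 1 mod 139.
Build f_{139,P'} and f_{139,Q'} via the 8-bit ladder of 139=10001011_2; evaluate at shifted divisors; quotient in F_{263574669427639^6}.
Result: e(P',Q') = 128030446015583 + 68783899010538*t + 22991723893675*t^2 + 216733601182055*t^3 + 19589673881615*t^4 + 165784095024056*t^5.
Thus e_{139}(P,Q) = 166984834307598 + 260897856846891*t + 217911272640548*t^2 + 179535042147220*t^3 + 222326030262713*t^4 + 42522029335429*t^5.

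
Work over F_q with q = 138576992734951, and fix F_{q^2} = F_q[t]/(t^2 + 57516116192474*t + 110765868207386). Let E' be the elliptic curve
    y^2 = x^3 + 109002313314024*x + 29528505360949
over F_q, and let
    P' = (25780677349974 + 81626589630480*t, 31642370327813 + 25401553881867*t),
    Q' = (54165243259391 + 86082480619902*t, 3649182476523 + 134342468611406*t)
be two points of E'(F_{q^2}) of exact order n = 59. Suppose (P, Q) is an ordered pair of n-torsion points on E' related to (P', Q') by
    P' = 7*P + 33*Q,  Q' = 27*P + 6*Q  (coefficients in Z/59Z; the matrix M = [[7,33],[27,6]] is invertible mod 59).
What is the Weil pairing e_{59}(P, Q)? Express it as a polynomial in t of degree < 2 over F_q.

The 59-Weil pairing on E[59] over F_{138576992734951} is alternating-bilinear: e_{59}(P',Q') = e_{59}(P,Q)^det(M).
det(M) mod 59 = 36; its inverse in (Z/59)^* is 41 (check: 36*41 mod 59 = 1).
n = 59 = (111011)_2 (6 bits, wt 5); accumulate f_{59,P'}(Q'+S)/f_{59,P'}(S) along the 5-step ladder.
f_P(D_Q)/f_Q(D_P) = 83207449489573 + 21224261945828*t.
Finally e_{59}(P,Q) = 39537492650941 + 55101518225742*t.

39537492650941 + 55101518225742*t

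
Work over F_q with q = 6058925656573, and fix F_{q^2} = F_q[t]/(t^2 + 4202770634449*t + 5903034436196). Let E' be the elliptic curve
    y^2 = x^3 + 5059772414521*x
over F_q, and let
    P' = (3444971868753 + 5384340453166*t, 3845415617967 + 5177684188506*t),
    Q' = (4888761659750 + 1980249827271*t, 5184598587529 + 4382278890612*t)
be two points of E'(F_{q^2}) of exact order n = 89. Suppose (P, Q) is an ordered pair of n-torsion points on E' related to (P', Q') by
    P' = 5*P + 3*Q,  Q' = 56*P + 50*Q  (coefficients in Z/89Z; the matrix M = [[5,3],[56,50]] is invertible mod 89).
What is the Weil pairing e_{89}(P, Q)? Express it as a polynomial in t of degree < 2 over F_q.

Since e_{89}(P,P)=e_{89}(Q,Q)=1 and e_{89}(Q,P)=e_{89}(P,Q)^{-1}, expanding e_{89}(5*P + 3*Q,56*P + 50*Q) leaves e(P,Q)^det(M).
det M = 5*50 - 3*56 = 82 = 82 (mod 89); 82^{-1} = 38 (mod 89).
7-bit Miller (1011001) on E'/F_{6058925656573} with a'=5059772414521, b'=0: accumulate tangent/chord ratios at Q'+S and P'+S'.
Miller gives e_{89}(P',Q') = 618768388998 + 2453954046203*t in F_{6058925656573^2}.
Thus e_{89}(P,Q) = 1728222569641 + 5655606107836*t.

1728222569641 + 5655606107836*t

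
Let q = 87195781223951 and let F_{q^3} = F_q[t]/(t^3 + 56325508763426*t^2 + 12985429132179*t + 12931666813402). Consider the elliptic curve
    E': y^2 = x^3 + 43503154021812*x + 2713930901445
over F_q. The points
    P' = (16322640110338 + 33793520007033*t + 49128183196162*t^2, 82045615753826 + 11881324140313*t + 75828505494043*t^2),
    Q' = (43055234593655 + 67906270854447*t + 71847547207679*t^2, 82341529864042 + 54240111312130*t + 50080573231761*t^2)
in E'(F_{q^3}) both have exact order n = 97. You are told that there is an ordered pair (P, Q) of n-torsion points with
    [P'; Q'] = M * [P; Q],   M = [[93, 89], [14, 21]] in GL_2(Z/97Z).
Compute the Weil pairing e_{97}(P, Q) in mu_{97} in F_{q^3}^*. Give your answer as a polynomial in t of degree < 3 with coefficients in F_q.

29948450396374 + 40599724642840*t + 71404073227504*t^2

The 97-Weil pairing on E[97] over F_{87195781223951} is alternating-bilinear: e_{97}(P',Q') = e_{97}(P,Q)^det(M).
Hence e(P,Q) = e(P',Q')^{52} where 52 = 28^{-1} mod 97.
7-bit Miller (1100001) on E'/F_{87195781223951} with a'=43503154021812, b'=2713930901445: accumulate tangent/chord ratios at Q'+S and P'+S'.
e_{97}(P',Q') = 58058571258665 + 46086585730329*t + 68325489337220*t^2.
Finally e_{97}(P,Q) = 29948450396374 + 40599724642840*t + 71404073227504*t^2.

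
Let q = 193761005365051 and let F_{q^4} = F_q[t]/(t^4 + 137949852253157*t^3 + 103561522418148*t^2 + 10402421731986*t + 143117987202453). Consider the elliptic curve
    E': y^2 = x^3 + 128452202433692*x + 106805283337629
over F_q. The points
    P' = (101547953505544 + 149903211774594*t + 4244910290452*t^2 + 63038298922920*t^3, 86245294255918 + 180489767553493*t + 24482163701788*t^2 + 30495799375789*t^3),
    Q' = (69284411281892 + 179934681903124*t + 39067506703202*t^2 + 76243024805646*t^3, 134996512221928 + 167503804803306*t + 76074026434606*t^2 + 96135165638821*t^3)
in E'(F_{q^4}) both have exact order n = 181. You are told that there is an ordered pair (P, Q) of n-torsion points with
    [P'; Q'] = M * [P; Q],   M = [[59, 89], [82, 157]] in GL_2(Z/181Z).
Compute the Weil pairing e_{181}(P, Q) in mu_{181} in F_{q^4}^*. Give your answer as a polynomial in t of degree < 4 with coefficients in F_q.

Alternating bilinearity on E[181] (values in mu_{181} in F_{193761005365051^4}) gives e(P',Q') = e(P,Q)^det(M).
det M = 59*157 - 89*82 = 1965 = 155 (mod 181); 155^{-1} = 174 (mod 181).
Build f_{181,P'} and f_{181,Q'} via the 8-bit ladder of 181=10110101_2; evaluate at shifted divisors; quotient in F_{193761005365051^4}.
So e_{181}(P',Q') = 175907862380603 + 164998448776242*t + 56431478376442*t^2 + 172267677624816*t^3.
Raise to 174: e(P,Q) = 95075829983877 + 98329177348680*t + 52501810219443*t^2 + 147251886373233*t^3 in mu_{181}.

95075829983877 + 98329177348680*t + 52501810219443*t^2 + 147251886373233*t^3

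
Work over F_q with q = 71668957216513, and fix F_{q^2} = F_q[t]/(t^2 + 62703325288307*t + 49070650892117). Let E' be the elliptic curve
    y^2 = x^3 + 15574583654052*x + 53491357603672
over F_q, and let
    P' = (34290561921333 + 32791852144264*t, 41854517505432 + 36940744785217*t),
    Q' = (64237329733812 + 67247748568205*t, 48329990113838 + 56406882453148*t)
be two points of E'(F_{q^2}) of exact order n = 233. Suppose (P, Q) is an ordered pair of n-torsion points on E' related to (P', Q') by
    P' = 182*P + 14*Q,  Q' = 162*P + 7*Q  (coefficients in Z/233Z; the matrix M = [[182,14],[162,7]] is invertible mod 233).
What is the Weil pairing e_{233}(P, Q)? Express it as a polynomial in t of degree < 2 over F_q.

39604255245967 + 25514702160923*t

Since e_{233}(P,P)=e_{233}(Q,Q)=1 and e_{233}(Q,P)=e_{233}(P,Q)^{-1}, expanding e_{233}(182*P + 14*Q,162*P + 7*Q) leaves e(P,Q)^det(M).
Hence e(P,Q) = e(P',Q')^{124} where 124 = 171^{-1} mod 233.
n = 233 = (11101001)_2 (8 bits, wt 5); accumulate f_{233,P'}(Q'+S)/f_{233,P'}(S) along the 7-step ladder.
Miller gives e_{233}(P',Q') = 43390960314402 + 36284190509579*t in F_{71668957216513^2}.
Hence e(P,Q) = 39604255245967 + 25514702160923*t in F_{71668957216513^2}^*.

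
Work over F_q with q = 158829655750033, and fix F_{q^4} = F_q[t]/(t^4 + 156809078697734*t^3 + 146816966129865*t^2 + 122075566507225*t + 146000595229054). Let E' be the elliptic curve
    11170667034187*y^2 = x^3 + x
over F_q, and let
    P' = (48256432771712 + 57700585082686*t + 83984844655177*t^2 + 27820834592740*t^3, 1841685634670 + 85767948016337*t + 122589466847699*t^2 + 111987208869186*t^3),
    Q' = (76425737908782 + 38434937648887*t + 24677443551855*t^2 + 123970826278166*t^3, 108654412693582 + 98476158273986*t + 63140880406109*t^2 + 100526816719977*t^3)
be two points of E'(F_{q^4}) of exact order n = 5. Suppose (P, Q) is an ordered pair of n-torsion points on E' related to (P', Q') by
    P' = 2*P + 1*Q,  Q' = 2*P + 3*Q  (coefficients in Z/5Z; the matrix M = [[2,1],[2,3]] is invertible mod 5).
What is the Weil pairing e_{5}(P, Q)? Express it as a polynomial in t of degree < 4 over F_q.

29774912223940 + 47213174529420*t + 93800356206924*t^2 + 16359768887247*t^3

The 5-Weil pairing on E[5] over F_{158829655750033} is alternating-bilinear: e_{5}(P',Q') = e_{5}(P,Q)^det(M).
2*3 - 1*2 = 4; reduced mod 5: det = 4, inverse 4.
Set x_W=16737431318994*u, y_W=16737431318994*v; then E': y_W^2=x_W^3+145584441727444*x_W.
Double-and-add over 101: 3-1 doublings, 2-1 additions; each step l_{T,T}/v_{2T} or l_{T,P'}/v at Q'+S for random S.
f_P(D_Q)/f_Q(D_P) = 96379136885860 + 102001301879606*t + 158386982027668*t^2 + 287113093451*t^3.
e_{5}(P,Q) = (96379136885860 + 102001301879606*t + 158386982027668*t^2 + 287113093451*t^3)^{4} = 29774912223940 + 47213174529420*t + 93800356206924*t^2 + 16359768887247*t^3.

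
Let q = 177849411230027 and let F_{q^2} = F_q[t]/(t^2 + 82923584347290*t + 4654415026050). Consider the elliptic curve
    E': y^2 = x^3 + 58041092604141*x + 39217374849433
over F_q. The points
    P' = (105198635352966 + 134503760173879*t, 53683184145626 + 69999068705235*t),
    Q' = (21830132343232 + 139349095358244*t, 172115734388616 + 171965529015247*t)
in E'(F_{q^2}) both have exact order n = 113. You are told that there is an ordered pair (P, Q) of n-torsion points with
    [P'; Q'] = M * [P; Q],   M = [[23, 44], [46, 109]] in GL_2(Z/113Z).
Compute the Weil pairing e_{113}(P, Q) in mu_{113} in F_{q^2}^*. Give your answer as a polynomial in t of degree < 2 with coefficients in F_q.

52629819420449 + 83016879830953*t

Since e_{113}(P,P)=e_{113}(Q,Q)=1 and e_{113}(Q,P)=e_{113}(P,Q)^{-1}, expanding e_{113}(23*P + 44*Q,46*P + 109*Q) leaves e(P,Q)^det(M).
det(M) mod 113 = 31; its inverse in (Z/113)^* is 62 (check: 31*62 mod 113 = 1).
n = 113 = (1110001)_2 (7 bits, wt 4); accumulate f_{113,P'}(Q'+S)/f_{113,P'}(S) along the 6-step ladder.
Miller gives e_{113}(P',Q') = 33214446376430 + 15933649926793*t in F_{177849411230027^2}.
Thus e_{113}(P,Q) = 52629819420449 + 83016879830953*t.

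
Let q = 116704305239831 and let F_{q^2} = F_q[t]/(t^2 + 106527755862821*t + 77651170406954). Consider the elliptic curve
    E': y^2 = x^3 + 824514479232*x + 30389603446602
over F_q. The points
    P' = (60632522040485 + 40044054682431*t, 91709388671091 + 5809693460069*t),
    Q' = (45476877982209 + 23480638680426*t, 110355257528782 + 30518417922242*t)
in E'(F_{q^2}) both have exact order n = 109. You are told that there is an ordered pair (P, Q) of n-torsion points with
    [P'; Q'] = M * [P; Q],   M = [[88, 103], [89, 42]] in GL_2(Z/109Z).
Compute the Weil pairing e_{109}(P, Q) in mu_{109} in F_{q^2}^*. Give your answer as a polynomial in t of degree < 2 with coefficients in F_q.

Since e_{109}(P,P)=e_{109}(Q,Q)=1 and e_{109}(Q,P)=e_{109}(P,Q)^{-1}, expanding e_{109}(88*P + 103*Q,89*P + 42*Q) leaves e(P,Q)^det(M).
So e_{109}(P,Q) = e_{109}(P',Q')^{83}, since 88*83 = 1 mod 109.
n = 109 = (1101101)_2 (7 bits, wt 5); accumulate f_{109,P'}(Q'+S)/f_{109,P'}(S) along the 6-step ladder.
f_P(D_Q)/f_Q(D_P) = 116623829080655 + 26613888539395*t.
Finally e_{109}(P,Q) = 71514267078465 + 47381205838382*t.

71514267078465 + 47381205838382*t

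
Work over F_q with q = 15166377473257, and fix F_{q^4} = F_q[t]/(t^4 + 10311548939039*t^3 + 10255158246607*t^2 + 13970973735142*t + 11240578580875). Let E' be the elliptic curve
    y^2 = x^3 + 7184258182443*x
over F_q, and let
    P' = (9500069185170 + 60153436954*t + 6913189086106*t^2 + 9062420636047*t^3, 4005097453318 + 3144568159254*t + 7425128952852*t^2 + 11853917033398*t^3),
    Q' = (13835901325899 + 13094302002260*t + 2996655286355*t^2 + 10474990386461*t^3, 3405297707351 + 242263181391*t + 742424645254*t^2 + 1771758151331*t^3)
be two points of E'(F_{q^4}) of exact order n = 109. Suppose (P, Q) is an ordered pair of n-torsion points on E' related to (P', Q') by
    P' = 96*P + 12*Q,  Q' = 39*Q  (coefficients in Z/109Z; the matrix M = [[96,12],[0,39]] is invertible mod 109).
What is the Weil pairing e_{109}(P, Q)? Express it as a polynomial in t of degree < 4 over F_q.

8354341368574 + 12973938992308*t + 4800552426343*t^2 + 1350972597173*t^3

The 109-Weil pairing on E[109] over F_{15166377473257} is alternating-bilinear: e_{109}(P',Q') = e_{109}(P,Q)^det(M).
Hence e(P,Q) = e(P',Q')^{66} where 66 = 38^{-1} mod 109.
Miller loop for e_{109} over F_{15166377473257^4}: bits of 109 = 1101101; 6 double steps + 4 add steps, l/v at each.
So e_{109}(P',Q') = 10813899845920 + 4770802607752*t + 13622993338624*t^2 + 11104761476572*t^3.
e_{109}(P,Q) = (10813899845920 + 4770802607752*t + 13622993338624*t^2 + 11104761476572*t^3)^{66} = 8354341368574 + 12973938992308*t + 4800552426343*t^2 + 1350972597173*t^3.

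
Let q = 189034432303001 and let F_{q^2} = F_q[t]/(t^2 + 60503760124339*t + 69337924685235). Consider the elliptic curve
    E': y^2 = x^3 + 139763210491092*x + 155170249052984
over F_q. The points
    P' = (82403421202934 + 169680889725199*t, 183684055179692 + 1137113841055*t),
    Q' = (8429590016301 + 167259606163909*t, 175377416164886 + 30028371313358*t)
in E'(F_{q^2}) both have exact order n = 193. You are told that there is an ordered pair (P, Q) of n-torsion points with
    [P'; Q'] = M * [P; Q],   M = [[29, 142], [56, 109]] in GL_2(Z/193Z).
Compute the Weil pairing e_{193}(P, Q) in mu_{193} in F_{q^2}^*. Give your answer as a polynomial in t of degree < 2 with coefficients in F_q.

4119840939247 + 130541346620129*t

The 193-Weil pairing on E[193] over F_{189034432303001} is alternating-bilinear: e_{193}(P',Q') = e_{193}(P,Q)^det(M).
Hence e(P,Q) = e(P',Q')^{176} where 176 = 34^{-1} mod 193.
Double-and-add over 11000001: 8-1 doublings, 3-1 additions; each step l_{T,T}/v_{2T} or l_{T,P'}/v at Q'+S for random S.
f_P(D_Q)/f_Q(D_P) = 48297854037678 + 173363109315647*t.
(48297854037678 + 173363109315647*t)^{176} mod (189034432303001,f) = 4119840939247 + 130541346620129*t.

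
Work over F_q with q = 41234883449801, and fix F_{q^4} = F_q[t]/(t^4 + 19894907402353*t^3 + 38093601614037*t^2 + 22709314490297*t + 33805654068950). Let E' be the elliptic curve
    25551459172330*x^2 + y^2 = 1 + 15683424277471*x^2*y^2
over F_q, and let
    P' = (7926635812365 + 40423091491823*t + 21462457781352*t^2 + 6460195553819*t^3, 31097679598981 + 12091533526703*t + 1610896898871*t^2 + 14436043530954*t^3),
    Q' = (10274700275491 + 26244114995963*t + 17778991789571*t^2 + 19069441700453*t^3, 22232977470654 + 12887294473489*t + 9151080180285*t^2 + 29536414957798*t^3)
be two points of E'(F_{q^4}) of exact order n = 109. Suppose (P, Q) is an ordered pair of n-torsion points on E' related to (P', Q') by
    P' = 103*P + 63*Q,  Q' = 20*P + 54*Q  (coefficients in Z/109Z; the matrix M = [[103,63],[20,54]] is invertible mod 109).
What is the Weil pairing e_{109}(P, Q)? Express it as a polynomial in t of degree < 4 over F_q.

36489831959068 + 1329458058990*t + 38370132438383*t^2 + 16621963994843*t^3

Alternating bilinearity on E[109] (values in mu_{109} in F_{41234883449801^4}) gives e(P',Q') = e(P,Q)^det(M).
det(M) mod 109 = 51; its inverse in (Z/109)^* is 62 (check: 51*62 mod 109 = 1).
Edwards a_E,d_E -> Montgomery A=0,B=21915615357977 -> Weierstrass 27859447245827,0 via alpha=0,beta=12775729586165.
7-bit Miller (1101101) on E'/F_{41234883449801} with a'=27859447245827, b'=0: accumulate tangent/chord ratios at Q'+S and P'+S'.
f_P(D_Q)/f_Q(D_P) = 4039119156093 + 11909240359266*t + 15560143079*t^2 + 14678350238736*t^3.
(4039119156093 + 11909240359266*t + 15560143079*t^2 + 14678350238736*t^3)^{62} mod (41234883449801,f) = 36489831959068 + 1329458058990*t + 38370132438383*t^2 + 16621963994843*t^3.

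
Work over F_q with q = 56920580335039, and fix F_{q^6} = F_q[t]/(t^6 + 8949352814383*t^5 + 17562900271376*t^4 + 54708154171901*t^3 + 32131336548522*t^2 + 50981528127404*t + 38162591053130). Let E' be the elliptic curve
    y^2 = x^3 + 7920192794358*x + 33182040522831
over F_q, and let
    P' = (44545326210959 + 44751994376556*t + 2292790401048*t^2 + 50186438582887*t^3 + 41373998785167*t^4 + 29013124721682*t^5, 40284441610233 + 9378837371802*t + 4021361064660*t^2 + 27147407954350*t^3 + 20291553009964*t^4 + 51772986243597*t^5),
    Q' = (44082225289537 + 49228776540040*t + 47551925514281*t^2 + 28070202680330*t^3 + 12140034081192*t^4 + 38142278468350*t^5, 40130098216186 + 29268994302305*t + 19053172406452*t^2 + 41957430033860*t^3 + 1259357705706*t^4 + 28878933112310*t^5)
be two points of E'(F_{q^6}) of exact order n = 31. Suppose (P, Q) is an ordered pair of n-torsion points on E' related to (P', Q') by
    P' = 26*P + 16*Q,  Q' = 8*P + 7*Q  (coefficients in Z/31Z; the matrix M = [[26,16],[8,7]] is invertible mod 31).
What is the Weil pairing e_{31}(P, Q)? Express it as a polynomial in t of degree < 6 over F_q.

56048970437988 + 29836253767429*t + 51392235890970*t^2 + 27475226579261*t^3 + 4435335685224*t^4 + 36466192407979*t^5

e_{31}(aP+bQ,cP+dQ) = e_{31}(P,Q)^(ad-bc); with (a,b,c,d)=(26,16,8,7) this gives the det-31 law.
det(M) mod 31 = 23; its inverse in (Z/31)^* is 27 (check: 23*27 mod 31 = 1).
Build f_{31,P'} and f_{31,Q'} via the 5-bit ladder of 31=11111_2; evaluate at shifted divisors; quotient in F_{56920580335039^6}.
e_{31}(P',Q') = 7156122678457 + 45854475276527*t + 35291789978882*t^2 + 17114294884751*t^3 + 4454197271906*t^4 + 19084276733165*t^5.
e_{31}(P,Q) = (7156122678457 + 45854475276527*t + 35291789978882*t^2 + 17114294884751*t^3 + 4454197271906*t^4 + 19084276733165*t^5)^{27} = 56048970437988 + 29836253767429*t + 51392235890970*t^2 + 27475226579261*t^3 + 4435335685224*t^4 + 36466192407979*t^5.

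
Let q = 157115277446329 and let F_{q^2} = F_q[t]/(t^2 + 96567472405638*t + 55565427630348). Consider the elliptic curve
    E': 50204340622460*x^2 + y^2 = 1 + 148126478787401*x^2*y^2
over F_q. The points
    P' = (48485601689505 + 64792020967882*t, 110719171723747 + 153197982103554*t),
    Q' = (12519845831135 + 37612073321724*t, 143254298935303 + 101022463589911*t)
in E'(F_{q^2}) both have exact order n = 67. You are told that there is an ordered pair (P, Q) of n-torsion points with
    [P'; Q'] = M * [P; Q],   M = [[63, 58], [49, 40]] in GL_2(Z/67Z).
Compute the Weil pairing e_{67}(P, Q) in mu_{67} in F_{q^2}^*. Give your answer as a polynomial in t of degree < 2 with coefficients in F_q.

21606058924613 + 104481916775307*t

Under M = [[63,58],[49,40]] in GL_2(Z/67), e_{67}(P',Q') = e_{67}(P,Q)^(63*40-58*49 mod 67).
Inverting 13 mod 67: 31. Thus e_{67}(P,Q) = e(P',Q')^{31}.
Edwards->Montgomery: u=(1+y)/(1-y), v=u/x -> 55344131405018v^2=u^3+57044315571348u^2+u; then x_W=14798284820347u+6869256993922: y^2=x^3+43715191650169*x+43438971861870.
Double-and-add over 1000011: 7-1 doublings, 3-1 additions; each step l_{T,T}/v_{2T} or l_{T,P'}/v at Q'+S for random S.
So e_{67}(P',Q') = 20507205459022 + 47936655217390*t.
e_{67}(P,Q) = (20507205459022 + 47936655217390*t)^{31} = 21606058924613 + 104481916775307*t.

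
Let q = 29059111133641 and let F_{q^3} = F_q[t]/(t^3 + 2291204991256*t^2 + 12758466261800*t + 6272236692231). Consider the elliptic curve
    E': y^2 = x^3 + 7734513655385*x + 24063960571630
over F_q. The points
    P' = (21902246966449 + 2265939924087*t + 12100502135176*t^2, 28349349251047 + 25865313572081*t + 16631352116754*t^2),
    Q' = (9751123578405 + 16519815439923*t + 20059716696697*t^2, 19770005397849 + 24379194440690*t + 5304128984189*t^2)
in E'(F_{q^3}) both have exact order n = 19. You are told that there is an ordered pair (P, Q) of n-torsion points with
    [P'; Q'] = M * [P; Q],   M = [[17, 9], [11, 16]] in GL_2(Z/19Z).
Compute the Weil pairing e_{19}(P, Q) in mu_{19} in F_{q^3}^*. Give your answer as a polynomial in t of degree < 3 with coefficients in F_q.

Alternating bilinearity on E[19] (values in mu_{19} in F_{29059111133641^3}) gives e(P',Q') = e(P,Q)^det(M).
det(M) mod 19 = 2; its inverse in (Z/19)^* is 10 (check: 2*10 mod 19 = 1).
n = 19 = (10011)_2 (5 bits, wt 3); accumulate f_{19,P'}(Q'+S)/f_{19,P'}(S) along the 4-step ladder.
Miller gives e_{19}(P',Q') = 25779061541727 + 25688163880189*t + 15256694235759*t^2 in F_{29059111133641^3}.
Raise to 10: e(P,Q) = 8743893595178 + 7484056430396*t + 2678791007022*t^2 in mu_{19}.

8743893595178 + 7484056430396*t + 2678791007022*t^2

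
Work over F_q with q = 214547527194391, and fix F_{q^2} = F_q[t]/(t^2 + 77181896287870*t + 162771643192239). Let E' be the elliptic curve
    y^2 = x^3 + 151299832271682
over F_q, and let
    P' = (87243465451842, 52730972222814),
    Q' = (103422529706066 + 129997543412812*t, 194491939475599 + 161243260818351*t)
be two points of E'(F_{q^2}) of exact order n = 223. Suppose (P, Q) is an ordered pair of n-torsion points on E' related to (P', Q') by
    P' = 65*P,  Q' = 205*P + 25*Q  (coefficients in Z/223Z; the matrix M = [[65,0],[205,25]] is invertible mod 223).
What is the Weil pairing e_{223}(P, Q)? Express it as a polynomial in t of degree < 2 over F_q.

25554710991959 + 90082205609779*t

Since e_{223}(P,P)=e_{223}(Q,Q)=1 and e_{223}(Q,P)=e_{223}(P,Q)^{-1}, expanding e_{223}(65*P,205*P + 25*Q) leaves e(P,Q)^det(M).
det(M) mod 223 = 64; its inverse in (Z/223)^* is 115 (check: 64*115 mod 223 = 1).
8-bit Miller (11011111) on E'/F_{214547527194391} with a'=0, b'=151299832271682: accumulate tangent/chord ratios at Q'+S and P'+S'.
e_{223}(P',Q') = 145221494478669 + 103144231174894*t.
(145221494478669 + 103144231174894*t)^{115} mod (214547527194391,f) = 25554710991959 + 90082205609779*t.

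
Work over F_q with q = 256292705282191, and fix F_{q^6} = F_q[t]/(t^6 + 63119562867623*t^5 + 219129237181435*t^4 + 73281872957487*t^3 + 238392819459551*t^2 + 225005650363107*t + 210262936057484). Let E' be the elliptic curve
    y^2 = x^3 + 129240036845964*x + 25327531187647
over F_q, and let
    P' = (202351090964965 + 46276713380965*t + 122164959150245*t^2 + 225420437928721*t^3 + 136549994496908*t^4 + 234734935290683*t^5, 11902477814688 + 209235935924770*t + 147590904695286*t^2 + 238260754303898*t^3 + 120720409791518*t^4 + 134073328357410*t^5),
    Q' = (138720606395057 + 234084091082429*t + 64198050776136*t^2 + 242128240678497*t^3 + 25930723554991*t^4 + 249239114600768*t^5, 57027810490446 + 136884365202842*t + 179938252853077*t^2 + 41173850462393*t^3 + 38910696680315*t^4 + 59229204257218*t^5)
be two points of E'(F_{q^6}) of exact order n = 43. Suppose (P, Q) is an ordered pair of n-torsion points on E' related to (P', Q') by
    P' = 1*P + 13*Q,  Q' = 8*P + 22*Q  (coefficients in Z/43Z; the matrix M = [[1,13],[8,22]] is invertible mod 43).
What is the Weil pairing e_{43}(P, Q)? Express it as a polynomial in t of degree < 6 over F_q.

81895184503347 + 105921759567867*t + 9484323341258*t^2 + 176992134447939*t^3 + 126371944925777*t^4 + 98594761252542*t^5

Alternating bilinearity on E[43] (values in mu_{43} in F_{256292705282191^6}) gives e(P',Q') = e(P,Q)^det(M).
det(M) mod 43 = 4; its inverse in (Z/43)^* is 11 (check: 4*11 mod 43 = 1).
Miller loop for e_{43} over F_{256292705282191^6}: bits of 43 = 101011; 5 double steps + 3 add steps, l/v at each.
The quotient is 57642433789897 + 95467801639552*t + 207694984765914*t^2 + 99684522397992*t^3 + 127873025217488*t^4 + 90568813193028*t^5.
Finally e_{43}(P,Q) = 81895184503347 + 105921759567867*t + 9484323341258*t^2 + 176992134447939*t^3 + 126371944925777*t^4 + 98594761252542*t^5.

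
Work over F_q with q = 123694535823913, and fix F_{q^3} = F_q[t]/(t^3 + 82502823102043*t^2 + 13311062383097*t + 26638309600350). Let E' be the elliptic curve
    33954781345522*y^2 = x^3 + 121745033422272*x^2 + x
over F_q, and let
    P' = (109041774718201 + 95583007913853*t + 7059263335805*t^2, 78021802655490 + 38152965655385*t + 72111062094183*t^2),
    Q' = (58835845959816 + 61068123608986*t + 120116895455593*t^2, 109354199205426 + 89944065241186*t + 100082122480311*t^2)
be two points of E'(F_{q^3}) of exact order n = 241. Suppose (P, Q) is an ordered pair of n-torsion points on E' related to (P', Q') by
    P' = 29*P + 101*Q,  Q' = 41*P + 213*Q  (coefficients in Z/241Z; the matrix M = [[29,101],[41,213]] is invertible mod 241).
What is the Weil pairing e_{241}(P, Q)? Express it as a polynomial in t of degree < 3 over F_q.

33000540004228 + 111543130118955*t + 40424802236389*t^2

Under M = [[29,101],[41,213]] in GL_2(Z/241), e_{241}(P',Q') = e_{241}(P,Q)^(29*213-101*41 mod 241).
Hence e(P,Q) = e(P',Q')^{212} where 212 = 108^{-1} mod 241.
Undo Montgomery via alpha=30686261478794, beta=6405014957162: (a',b')=(0,102669063762958) over F_{123694535823913}.
8-bit Miller (11110001) on E'/F_{123694535823913} with a'=0, b'=102669063762958: accumulate tangent/chord ratios at Q'+S and P'+S'.
Result: e(P',Q') = 118081371505797 + 107888299760020*t + 94193936067877*t^2.
Hence e(P,Q) = 33000540004228 + 111543130118955*t + 40424802236389*t^2 in F_{123694535823913^3}^*.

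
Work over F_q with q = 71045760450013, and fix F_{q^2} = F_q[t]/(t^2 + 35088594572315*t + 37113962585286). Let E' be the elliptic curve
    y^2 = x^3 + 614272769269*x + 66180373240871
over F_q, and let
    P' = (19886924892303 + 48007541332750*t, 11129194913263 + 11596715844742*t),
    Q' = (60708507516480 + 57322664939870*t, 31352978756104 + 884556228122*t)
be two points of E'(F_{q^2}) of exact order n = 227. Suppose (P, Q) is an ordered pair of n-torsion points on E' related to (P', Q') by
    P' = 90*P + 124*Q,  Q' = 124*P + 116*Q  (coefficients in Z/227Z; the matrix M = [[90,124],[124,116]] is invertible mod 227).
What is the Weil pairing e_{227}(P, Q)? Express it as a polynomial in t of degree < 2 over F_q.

60492248239449 + 10008373094818*t

e_{227} is bilinear + alternating on E[227], so e_{227}(90*P + 124*Q, 124*P + 116*Q) = e_{227}(P,Q)^(90*116-124*124).
Hence e(P,Q) = e(P',Q')^{137} where 137 = 58^{-1} mod 227.
n = 227 = (11100011)_2 (8 bits, wt 5); accumulate f_{227,P'}(Q'+S)/f_{227,P'}(S) along the 7-step ladder.
e_{227}(P',Q') = 45668429307439 + 62990359820108*t.
e_{227}(P,Q) = (45668429307439 + 62990359820108*t)^{137} = 60492248239449 + 10008373094818*t.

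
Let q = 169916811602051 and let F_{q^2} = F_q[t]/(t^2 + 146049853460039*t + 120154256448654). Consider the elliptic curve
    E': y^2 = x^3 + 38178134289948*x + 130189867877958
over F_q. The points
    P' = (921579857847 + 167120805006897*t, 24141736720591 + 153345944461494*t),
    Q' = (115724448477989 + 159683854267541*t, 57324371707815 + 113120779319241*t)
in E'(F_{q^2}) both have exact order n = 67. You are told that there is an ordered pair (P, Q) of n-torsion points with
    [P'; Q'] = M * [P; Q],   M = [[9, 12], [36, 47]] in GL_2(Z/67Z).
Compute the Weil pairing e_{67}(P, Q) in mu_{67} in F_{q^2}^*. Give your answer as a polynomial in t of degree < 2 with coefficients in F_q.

35312556871109 + 155687465373599*t

e_{67} is bilinear + alternating on E[67], so e_{67}(9*P + 12*Q, 36*P + 47*Q) = e_{67}(P,Q)^(9*47-12*36).
So e_{67}(P,Q) = e_{67}(P',Q')^{52}, since 58*52 = 1 mod 67.
Build f_{67,P'} and f_{67,Q'} via the 7-bit ladder of 67=1000011_2; evaluate at shifted divisors; quotient in F_{169916811602051^2}.
The quotient is 162300145170897 + 150362365781741*t.
Finally e_{67}(P,Q) = 35312556871109 + 155687465373599*t.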